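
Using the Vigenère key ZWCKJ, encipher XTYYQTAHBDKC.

Repeat the key across the message: ZWCKJZWCKJZW
X(23)+Z(25): 48≡22 → W
T(19)+W(22): 41≡15 → P
Y(24)+C(2): 26≡0 → A
Y(24)+K(10): 34≡8 → I
Q(16)+J(9): 25 → Z
T(19)+Z(25): 44≡18 → S
A(0)+W(22): 22 → W
H(7)+C(2): 9 → J
B(1)+K(10): 11 → L
D(3)+J(9): 12 → M
K(10)+Z(25): 35≡9 → J
C(2)+W(22): 24 → Y

WPAIZSWJLMJY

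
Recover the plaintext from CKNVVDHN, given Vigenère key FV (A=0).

Repeat the key across the ciphertext: FVFVFVFV
C(2)−F(5): -3≡23 → X
K(10)−V(21): -11≡15 → P
N(13)−F(5): 8 → I
V(21)−V(21): 0 → A
V(21)−F(5): 16 → Q
D(3)−V(21): -18≡8 → I
H(7)−F(5): 2 → C
N(13)−V(21): -8≡18 → S

XPIAQICS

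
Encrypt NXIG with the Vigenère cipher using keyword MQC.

Repeat the key across the message: MQCM
N(13)+M(12): 25 → Z
X(23)+Q(16): 39≡13 → N
I(8)+C(2): 10 → K
G(6)+M(12): 18 → S

ZNKS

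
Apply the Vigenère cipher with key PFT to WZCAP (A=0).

Repeat the key across the message: PFTPF
W(22)+P(15): 37≡11 → L
Z(25)+F(5): 30≡4 → E
C(2)+T(19): 21 → V
A(0)+P(15): 15 → P
P(15)+F(5): 20 → U

LEVPU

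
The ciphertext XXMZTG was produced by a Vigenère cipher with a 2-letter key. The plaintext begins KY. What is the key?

NZ

Subtract each crib letter from the matching ciphertext letter (mod 26):
X(23)−K(10)=13 → N
X(23)−Y(24)=-1≡25 → Z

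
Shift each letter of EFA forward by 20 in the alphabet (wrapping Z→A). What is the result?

YZU

E(4): 4+20=24 → Y
F(5): 5+20=25 → Z
A(0): 0+20=20 → U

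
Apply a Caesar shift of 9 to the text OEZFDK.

XNIOMT

O(14): 14+9=23 → X
E(4): 4+9=13 → N
Z(25): 25+9=34≡8 → I
F(5): 5+9=14 → O
D(3): 3+9=12 → M
K(10): 10+9=19 → T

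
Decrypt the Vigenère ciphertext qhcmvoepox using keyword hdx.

jeffsrxmrq

Repeat the key across the ciphertext: hdxhdxhdxh
q(16)−h(7): 9 → j
h(7)−d(3): 4 → e
c(2)−x(23): -21≡5 → f
m(12)−h(7): 5 → f
v(21)−d(3): 18 → s
o(14)−x(23): -9≡17 → r
e(4)−h(7): -3≡23 → x
p(15)−d(3): 12 → m
o(14)−x(23): -9≡17 → r
x(23)−h(7): 16 → q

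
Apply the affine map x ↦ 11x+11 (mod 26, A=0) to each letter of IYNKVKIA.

I(8): 11·8+11=99≡21 → V
Y(24): 11·24+11=275≡15 → P
N(13): 11·13+11=154≡24 → Y
K(10): 11·10+11=121≡17 → R
V(21): 11·21+11=242≡8 → I
K(10): 11·10+11=121≡17 → R
I(8): 11·8+11=99≡21 → V
A(0): 11·0+11=11 → L

VPYRIRVL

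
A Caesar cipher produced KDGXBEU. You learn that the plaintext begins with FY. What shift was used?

From the crib: K(10)−F(5)=5, so the shift is 5.

5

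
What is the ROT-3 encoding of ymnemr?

bpqhpu

y(24): 24+3=27≡1 → b
m(12): 12+3=15 → p
n(13): 13+3=16 → q
e(4): 4+3=7 → h
m(12): 12+3=15 → p
r(17): 17+3=20 → u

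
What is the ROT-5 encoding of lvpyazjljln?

qaudfeoqoqs

l(11): 11+5=16 → q
v(21): 21+5=26≡0 → a
p(15): 15+5=20 → u
y(24): 24+5=29≡3 → d
a(0): 0+5=5 → f
z(25): 25+5=30≡4 → e
j(9): 9+5=14 → o
l(11): 11+5=16 → q
j(9): 9+5=14 → o
l(11): 11+5=16 → q
n(13): 13+5=18 → s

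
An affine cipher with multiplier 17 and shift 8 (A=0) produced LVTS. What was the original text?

The inverse of 17 mod 26 is 23, since 17·23=391≡1. Apply D(y)=23·(y−8) mod 26:
L(11): 23·(11−8)=69≡17 → R
V(21): 23·(21−8)=299≡13 → N
T(19): 23·(19−8)=253≡19 → T
S(18): 23·(18−8)=230≡22 → W

RNTW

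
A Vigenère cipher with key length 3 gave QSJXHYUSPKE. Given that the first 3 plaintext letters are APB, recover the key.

QDI

Subtract each crib letter from the matching ciphertext letter (mod 26):
Q(16)−A(0)=16 → Q
S(18)−P(15)=3 → D
J(9)−B(1)=8 → I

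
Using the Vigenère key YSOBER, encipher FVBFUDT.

Repeat the key across the message: YSOBERY
F(5)+Y(24): 29≡3 → D
V(21)+S(18): 39≡13 → N
B(1)+O(14): 15 → P
F(5)+B(1): 6 → G
U(20)+E(4): 24 → Y
D(3)+R(17): 20 → U
T(19)+Y(24): 43≡17 → R

DNPGYUR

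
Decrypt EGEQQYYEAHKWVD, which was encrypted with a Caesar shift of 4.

ACAMMUUAWDGSRZ

E(4): 4−4=0 → A
G(6): 6−4=2 → C
E(4): 4−4=0 → A
Q(16): 16−4=12 → M
Q(16): 16−4=12 → M
Y(24): 24−4=20 → U
Y(24): 24−4=20 → U
E(4): 4−4=0 → A
A(0): 0−4=-4≡22 → W
H(7): 7−4=3 → D
K(10): 10−4=6 → G
W(22): 22−4=18 → S
V(21): 21−4=17 → R
D(3): 3−4=-1≡25 → Z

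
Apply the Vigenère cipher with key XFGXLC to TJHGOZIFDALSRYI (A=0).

Repeat the key across the message: XFGXLCXFGXLCXFG
T(19)+X(23): 42≡16 → Q
J(9)+F(5): 14 → O
H(7)+G(6): 13 → N
G(6)+X(23): 29≡3 → D
O(14)+L(11): 25 → Z
Z(25)+C(2): 27≡1 → B
I(8)+X(23): 31≡5 → F
F(5)+F(5): 10 → K
D(3)+G(6): 9 → J
A(0)+X(23): 23 → X
L(11)+L(11): 22 → W
S(18)+C(2): 20 → U
R(17)+X(23): 40≡14 → O
Y(24)+F(5): 29≡3 → D
I(8)+G(6): 14 → O

QONDZBFKJXWUODO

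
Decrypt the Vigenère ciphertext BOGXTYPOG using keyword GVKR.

VTWGNDFXA

Repeat the key across the ciphertext: GVKRGVKRG
B(1)−G(6): -5≡21 → V
O(14)−V(21): -7≡19 → T
G(6)−K(10): -4≡22 → W
X(23)−R(17): 6 → G
T(19)−G(6): 13 → N
Y(24)−V(21): 3 → D
P(15)−K(10): 5 → F
O(14)−R(17): -3≡23 → X
G(6)−G(6): 0 → A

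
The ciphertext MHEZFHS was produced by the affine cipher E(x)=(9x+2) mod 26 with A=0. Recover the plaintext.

EPGRJPW

The inverse of 9 mod 26 is 3, since 9·3=27≡1. Apply D(y)=3·(y−2) mod 26:
M(12): 3·(12−2)=30≡4 → E
H(7): 3·(7−2)=15 → P
E(4): 3·(4−2)=6 → G
Z(25): 3·(25−2)=69≡17 → R
F(5): 3·(5−2)=9 → J
H(7): 3·(7−2)=15 → P
S(18): 3·(18−2)=48≡22 → W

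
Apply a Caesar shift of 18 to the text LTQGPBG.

DLIYHTY

L(11): 11+18=29≡3 → D
T(19): 19+18=37≡11 → L
Q(16): 16+18=34≡8 → I
G(6): 6+18=24 → Y
P(15): 15+18=33≡7 → H
B(1): 1+18=19 → T
G(6): 6+18=24 → Y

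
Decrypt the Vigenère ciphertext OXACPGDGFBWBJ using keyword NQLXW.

BHPFTTNVIFJLY

Repeat the key across the ciphertext: NQLXWNQLXWNQL
O(14)−N(13): 1 → B
X(23)−Q(16): 7 → H
A(0)−L(11): -11≡15 → P
C(2)−X(23): -21≡5 → F
P(15)−W(22): -7≡19 → T
G(6)−N(13): -7≡19 → T
D(3)−Q(16): -13≡13 → N
G(6)−L(11): -5≡21 → V
F(5)−X(23): -18≡8 → I
B(1)−W(22): -21≡5 → F
W(22)−N(13): 9 → J
B(1)−Q(16): -15≡11 → L
J(9)−L(11): -2≡24 → Y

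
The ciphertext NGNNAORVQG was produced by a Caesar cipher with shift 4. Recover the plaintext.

N(13): 13−4=9 → J
G(6): 6−4=2 → C
N(13): 13−4=9 → J
N(13): 13−4=9 → J
A(0): 0−4=-4≡22 → W
O(14): 14−4=10 → K
R(17): 17−4=13 → N
V(21): 21−4=17 → R
Q(16): 16−4=12 → M
G(6): 6−4=2 → C

JCJJWKNRMC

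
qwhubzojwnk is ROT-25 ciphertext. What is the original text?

q(16): 16−25=-9≡17 → r
w(22): 22−25=-3≡23 → x
h(7): 7−25=-18≡8 → i
u(20): 20−25=-5≡21 → v
b(1): 1−25=-24≡2 → c
z(25): 25−25=0 → a
o(14): 14−25=-11≡15 → p
j(9): 9−25=-16≡10 → k
w(22): 22−25=-3≡23 → x
n(13): 13−25=-12≡14 → o
k(10): 10−25=-15≡11 → l

rxivcapkxol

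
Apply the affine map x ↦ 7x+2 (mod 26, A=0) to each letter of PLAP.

DBCD

P(15): 7·15+2=107≡3 → D
L(11): 7·11+2=79≡1 → B
A(0): 7·0+2=2 → C
P(15): 7·15+2=107≡3 → D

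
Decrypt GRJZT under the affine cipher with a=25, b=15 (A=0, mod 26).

JYGQW

The inverse of 25 mod 26 is 25, since 25·25=625≡1. Apply D(y)=25·(y−15) mod 26:
G(6): 25·(6−15)=-225≡9 → J
R(17): 25·(17−15)=50≡24 → Y
J(9): 25·(9−15)=-150≡6 → G
Z(25): 25·(25−15)=250≡16 → Q
T(19): 25·(19−15)=100≡22 → W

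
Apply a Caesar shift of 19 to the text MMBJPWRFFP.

M(12): 12+19=31≡5 → F
M(12): 12+19=31≡5 → F
B(1): 1+19=20 → U
J(9): 9+19=28≡2 → C
P(15): 15+19=34≡8 → I
W(22): 22+19=41≡15 → P
R(17): 17+19=36≡10 → K
F(5): 5+19=24 → Y
F(5): 5+19=24 → Y
P(15): 15+19=34≡8 → I

FFUCIPKYYI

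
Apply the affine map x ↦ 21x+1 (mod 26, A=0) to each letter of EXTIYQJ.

E(4): 21·4+1=85≡7 → H
X(23): 21·23+1=484≡16 → Q
T(19): 21·19+1=400≡10 → K
I(8): 21·8+1=169≡13 → N
Y(24): 21·24+1=505≡11 → L
Q(16): 21·16+1=337≡25 → Z
J(9): 21·9+1=190≡8 → I

HQKNLZI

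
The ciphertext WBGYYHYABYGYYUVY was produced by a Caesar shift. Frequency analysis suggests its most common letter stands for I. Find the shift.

16

The most frequent ciphertext letter is Y (appears 7 times).
Y is position 24; I is position 8.
Shift = 16.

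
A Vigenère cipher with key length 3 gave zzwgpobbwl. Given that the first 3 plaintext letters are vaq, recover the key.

ezg

Subtract each crib letter from the matching ciphertext letter (mod 26):
z(25)−v(21)=4 → e
z(25)−a(0)=25 → z
w(22)−q(16)=6 → g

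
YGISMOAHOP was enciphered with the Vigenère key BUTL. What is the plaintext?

Repeat the key across the ciphertext: BUTLBUTLBU
Y(24)−B(1): 23 → X
G(6)−U(20): -14≡12 → M
I(8)−T(19): -11≡15 → P
S(18)−L(11): 7 → H
M(12)−B(1): 11 → L
O(14)−U(20): -6≡20 → U
A(0)−T(19): -19≡7 → H
H(7)−L(11): -4≡22 → W
O(14)−B(1): 13 → N
P(15)−U(20): -5≡21 → V

XMPHLUHWNV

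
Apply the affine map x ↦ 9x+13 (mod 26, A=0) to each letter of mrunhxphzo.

rklaymsyej

m(12): 9·12+13=121≡17 → r
r(17): 9·17+13=166≡10 → k
u(20): 9·20+13=193≡11 → l
n(13): 9·13+13=130≡0 → a
h(7): 9·7+13=76≡24 → y
x(23): 9·23+13=220≡12 → m
p(15): 9·15+13=148≡18 → s
h(7): 9·7+13=76≡24 → y
z(25): 9·25+13=238≡4 → e
o(14): 9·14+13=139≡9 → j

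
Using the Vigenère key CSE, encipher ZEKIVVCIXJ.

Repeat the key across the message: CSECSECSEC
Z(25)+C(2): 27≡1 → B
E(4)+S(18): 22 → W
K(10)+E(4): 14 → O
I(8)+C(2): 10 → K
V(21)+S(18): 39≡13 → N
V(21)+E(4): 25 → Z
C(2)+C(2): 4 → E
I(8)+S(18): 26≡0 → A
X(23)+E(4): 27≡1 → B
J(9)+C(2): 11 → L

BWOKNZEABL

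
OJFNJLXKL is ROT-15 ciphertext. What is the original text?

O(14): 14−15=-1≡25 → Z
J(9): 9−15=-6≡20 → U
F(5): 5−15=-10≡16 → Q
N(13): 13−15=-2≡24 → Y
J(9): 9−15=-6≡20 → U
L(11): 11−15=-4≡22 → W
X(23): 23−15=8 → I
K(10): 10−15=-5≡21 → V
L(11): 11−15=-4≡22 → W

ZUQYUWIVW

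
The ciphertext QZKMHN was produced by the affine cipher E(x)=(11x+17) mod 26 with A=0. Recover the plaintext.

HWXJSC

The inverse of 11 mod 26 is 19, since 11·19=209≡1. Apply D(y)=19·(y−17) mod 26:
Q(16): 19·(16−17)=-19≡7 → H
Z(25): 19·(25−17)=152≡22 → W
K(10): 19·(10−17)=-133≡23 → X
M(12): 19·(12−17)=-95≡9 → J
H(7): 19·(7−17)=-190≡18 → S
N(13): 19·(13−17)=-76≡2 → C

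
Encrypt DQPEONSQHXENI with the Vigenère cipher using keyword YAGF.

Repeat the key across the message: YAGFYAGFYAGFY
D(3)+Y(24): 27≡1 → B
Q(16)+A(0): 16 → Q
P(15)+G(6): 21 → V
E(4)+F(5): 9 → J
O(14)+Y(24): 38≡12 → M
N(13)+A(0): 13 → N
S(18)+G(6): 24 → Y
Q(16)+F(5): 21 → V
H(7)+Y(24): 31≡5 → F
X(23)+A(0): 23 → X
E(4)+G(6): 10 → K
N(13)+F(5): 18 → S
I(8)+Y(24): 32≡6 → G

BQVJMNYVFXKSG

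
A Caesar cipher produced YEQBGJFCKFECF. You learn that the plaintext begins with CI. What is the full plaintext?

From the crib: Y(24)−C(2)=22, so the shift is 22.
Subtract 22 from each ciphertext letter:
Y(24): 24−22=2 → C
E(4): 4−22=-18≡8 → I
Q(16): 16−22=-6≡20 → U
B(1): 1−22=-21≡5 → F
G(6): 6−22=-16≡10 → K
J(9): 9−22=-13≡13 → N
F(5): 5−22=-17≡9 → J
C(2): 2−22=-20≡6 → G
K(10): 10−22=-12≡14 → O
F(5): 5−22=-17≡9 → J
E(4): 4−22=-18≡8 → I
C(2): 2−22=-20≡6 → G
F(5): 5−22=-17≡9 → J

CIUFKNJGOJIGJ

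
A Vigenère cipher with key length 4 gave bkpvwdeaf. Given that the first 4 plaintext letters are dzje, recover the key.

ylgr

Subtract each crib letter from the matching ciphertext letter (mod 26):
b(1)−d(3)=-2≡24 → y
k(10)−z(25)=-15≡11 → l
p(15)−j(9)=6 → g
v(21)−e(4)=17 → r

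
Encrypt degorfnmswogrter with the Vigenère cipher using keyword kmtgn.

Repeat the key across the message: kmtgnkmtgnkmtgnk
d(3)+k(10): 13 → n
e(4)+m(12): 16 → q
g(6)+t(19): 25 → z
o(14)+g(6): 20 → u
r(17)+n(13): 30≡4 → e
f(5)+k(10): 15 → p
n(13)+m(12): 25 → z
m(12)+t(19): 31≡5 → f
s(18)+g(6): 24 → y
w(22)+n(13): 35≡9 → j
o(14)+k(10): 24 → y
g(6)+m(12): 18 → s
r(17)+t(19): 36≡10 → k
t(19)+g(6): 25 → z
e(4)+n(13): 17 → r
r(17)+k(10): 27≡1 → b

nqzuepzfyjyskzrb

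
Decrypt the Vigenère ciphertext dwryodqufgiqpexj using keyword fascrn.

Repeat the key across the ciphertext: fascrnfascrnfasc
d(3)−f(5): -2≡24 → y
w(22)−a(0): 22 → w
r(17)−s(18): -1≡25 → z
y(24)−c(2): 22 → w
o(14)−r(17): -3≡23 → x
d(3)−n(13): -10≡16 → q
q(16)−f(5): 11 → l
u(20)−a(0): 20 → u
f(5)−s(18): -13≡13 → n
g(6)−c(2): 4 → e
i(8)−r(17): -9≡17 → r
q(16)−n(13): 3 → d
p(15)−f(5): 10 → k
e(4)−a(0): 4 → e
x(23)−s(18): 5 → f
j(9)−c(2): 7 → h

ywzwxqlunerdkefh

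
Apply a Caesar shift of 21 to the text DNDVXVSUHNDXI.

YIYQSQNPCIYSD

D(3): 3+21=24 → Y
N(13): 13+21=34≡8 → I
D(3): 3+21=24 → Y
V(21): 21+21=42≡16 → Q
X(23): 23+21=44≡18 → S
V(21): 21+21=42≡16 → Q
S(18): 18+21=39≡13 → N
U(20): 20+21=41≡15 → P
H(7): 7+21=28≡2 → C
N(13): 13+21=34≡8 → I
D(3): 3+21=24 → Y
X(23): 23+21=44≡18 → S
I(8): 8+21=29≡3 → D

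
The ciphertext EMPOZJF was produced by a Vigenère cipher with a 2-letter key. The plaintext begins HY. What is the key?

Subtract each crib letter from the matching ciphertext letter (mod 26):
E(4)−H(7)=-3≡23 → X
M(12)−Y(24)=-12≡14 → O

XO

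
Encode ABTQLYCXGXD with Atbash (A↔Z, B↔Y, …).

A(0) → Z(25)
B(1) → Y(24)
T(19) → G(6)
Q(16) → J(9)
L(11) → O(14)
Y(24) → B(1)
C(2) → X(23)
X(23) → C(2)
G(6) → T(19)
X(23) → C(2)
D(3) → W(22)

ZYGJOBXCTCW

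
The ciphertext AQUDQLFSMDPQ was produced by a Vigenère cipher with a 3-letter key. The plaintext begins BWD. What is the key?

Subtract each crib letter from the matching ciphertext letter (mod 26):
A(0)−B(1)=-1≡25 → Z
Q(16)−W(22)=-6≡20 → U
U(20)−D(3)=17 → R

ZUR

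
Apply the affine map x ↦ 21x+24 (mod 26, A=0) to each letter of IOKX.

I(8): 21·8+24=192≡10 → K
O(14): 21·14+24=318≡6 → G
K(10): 21·10+24=234≡0 → A
X(23): 21·23+24=507≡13 → N

KGAN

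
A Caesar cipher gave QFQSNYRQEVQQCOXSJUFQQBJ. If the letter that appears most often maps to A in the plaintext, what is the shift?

The most frequent ciphertext letter is Q (appears 7 times).
Q is position 16; A is position 0.
Shift = 16.

16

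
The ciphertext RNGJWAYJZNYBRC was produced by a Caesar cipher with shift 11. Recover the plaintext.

R(17): 17−11=6 → G
N(13): 13−11=2 → C
G(6): 6−11=-5≡21 → V
J(9): 9−11=-2≡24 → Y
W(22): 22−11=11 → L
A(0): 0−11=-11≡15 → P
Y(24): 24−11=13 → N
J(9): 9−11=-2≡24 → Y
Z(25): 25−11=14 → O
N(13): 13−11=2 → C
Y(24): 24−11=13 → N
B(1): 1−11=-10≡16 → Q
R(17): 17−11=6 → G
C(2): 2−11=-9≡17 → R

GCVYLPNYOCNQGR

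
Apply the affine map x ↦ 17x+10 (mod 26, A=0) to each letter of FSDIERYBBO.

F(5): 17·5+10=95≡17 → R
S(18): 17·18+10=316≡4 → E
D(3): 17·3+10=61≡9 → J
I(8): 17·8+10=146≡16 → Q
E(4): 17·4+10=78≡0 → A
R(17): 17·17+10=299≡13 → N
Y(24): 17·24+10=418≡2 → C
B(1): 17·1+10=27≡1 → B
B(1): 17·1+10=27≡1 → B
O(14): 17·14+10=248≡14 → O

REJQANCBBO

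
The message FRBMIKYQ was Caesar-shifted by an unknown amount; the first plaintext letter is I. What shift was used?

From the crib: F(5)−I(8)=-3≡23, so the shift is 23.

23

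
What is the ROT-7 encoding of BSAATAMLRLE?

B(1): 1+7=8 → I
S(18): 18+7=25 → Z
A(0): 0+7=7 → H
A(0): 0+7=7 → H
T(19): 19+7=26≡0 → A
A(0): 0+7=7 → H
M(12): 12+7=19 → T
L(11): 11+7=18 → S
R(17): 17+7=24 → Y
L(11): 11+7=18 → S
E(4): 4+7=11 → L

IZHHAHTSYSL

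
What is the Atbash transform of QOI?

Q(16) → J(9)
O(14) → L(11)
I(8) → R(17)

JLR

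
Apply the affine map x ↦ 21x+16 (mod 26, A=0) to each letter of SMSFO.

EIERY

S(18): 21·18+16=394≡4 → E
M(12): 21·12+16=268≡8 → I
S(18): 21·18+16=394≡4 → E
F(5): 21·5+16=121≡17 → R
O(14): 21·14+16=310≡24 → Y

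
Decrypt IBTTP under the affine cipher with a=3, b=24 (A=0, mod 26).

MBHHX

The inverse of 3 mod 26 is 9, since 3·9=27≡1. Apply D(y)=9·(y−24) mod 26:
I(8): 9·(8−24)=-144≡12 → M
B(1): 9·(1−24)=-207≡1 → B
T(19): 9·(19−24)=-45≡7 → H
T(19): 9·(19−24)=-45≡7 → H
P(15): 9·(15−24)=-81≡23 → X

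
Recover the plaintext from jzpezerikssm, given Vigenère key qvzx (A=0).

teqhjjsluxtp

Repeat the key across the ciphertext: qvzxqvzxqvzx
j(9)−q(16): -7≡19 → t
z(25)−v(21): 4 → e
p(15)−z(25): -10≡16 → q
e(4)−x(23): -19≡7 → h
z(25)−q(16): 9 → j
e(4)−v(21): -17≡9 → j
r(17)−z(25): -8≡18 → s
i(8)−x(23): -15≡11 → l
k(10)−q(16): -6≡20 → u
s(18)−v(21): -3≡23 → x
s(18)−z(25): -7≡19 → t
m(12)−x(23): -11≡15 → p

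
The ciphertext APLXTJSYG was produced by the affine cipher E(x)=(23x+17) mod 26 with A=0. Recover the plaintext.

XSCYIURPV

The inverse of 23 mod 26 is 17, since 23·17=391≡1. Apply D(y)=17·(y−17) mod 26:
A(0): 17·(0−17)=-289≡23 → X
P(15): 17·(15−17)=-34≡18 → S
L(11): 17·(11−17)=-102≡2 → C
X(23): 17·(23−17)=102≡24 → Y
T(19): 17·(19−17)=34≡8 → I
J(9): 17·(9−17)=-136≡20 → U
S(18): 17·(18−17)=17 → R
Y(24): 17·(24−17)=119≡15 → P
G(6): 17·(6−17)=-187≡21 → V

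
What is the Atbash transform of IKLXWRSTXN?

RPOCDIHGCM

I(8) → R(17)
K(10) → P(15)
L(11) → O(14)
X(23) → C(2)
W(22) → D(3)
R(17) → I(8)
S(18) → H(7)
T(19) → G(6)
X(23) → C(2)
N(13) → M(12)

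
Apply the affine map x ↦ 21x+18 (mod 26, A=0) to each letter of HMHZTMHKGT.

H(7): 21·7+18=165≡9 → J
M(12): 21·12+18=270≡10 → K
H(7): 21·7+18=165≡9 → J
Z(25): 21·25+18=543≡23 → X
T(19): 21·19+18=417≡1 → B
M(12): 21·12+18=270≡10 → K
H(7): 21·7+18=165≡9 → J
K(10): 21·10+18=228≡20 → U
G(6): 21·6+18=144≡14 → O
T(19): 21·19+18=417≡1 → B

JKJXBKJUOB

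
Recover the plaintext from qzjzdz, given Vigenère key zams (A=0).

Repeat the key across the ciphertext: zamsza
q(16)−z(25): -9≡17 → r
z(25)−a(0): 25 → z
j(9)−m(12): -3≡23 → x
z(25)−s(18): 7 → h
d(3)−z(25): -22≡4 → e
z(25)−a(0): 25 → z

rzxhez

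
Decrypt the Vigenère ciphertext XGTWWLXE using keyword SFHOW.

Repeat the key across the ciphertext: SFHOWSFH
X(23)−S(18): 5 → F
G(6)−F(5): 1 → B
T(19)−H(7): 12 → M
W(22)−O(14): 8 → I
W(22)−W(22): 0 → A
L(11)−S(18): -7≡19 → T
X(23)−F(5): 18 → S
E(4)−H(7): -3≡23 → X

FBMIATSX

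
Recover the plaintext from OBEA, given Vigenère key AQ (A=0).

OLEK

Repeat the key across the ciphertext: AQAQ
O(14)−A(0): 14 → O
B(1)−Q(16): -15≡11 → L
E(4)−A(0): 4 → E
A(0)−Q(16): -16≡10 → K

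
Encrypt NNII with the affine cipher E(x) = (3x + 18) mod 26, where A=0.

FFQQ

N(13): 3·13+18=57≡5 → F
N(13): 3·13+18=57≡5 → F
I(8): 3·8+18=42≡16 → Q
I(8): 3·8+18=42≡16 → Q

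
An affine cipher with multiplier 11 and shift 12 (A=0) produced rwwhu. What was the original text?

riijw

The inverse of 11 mod 26 is 19, since 11·19=209≡1. Apply D(y)=19·(y−12) mod 26:
r(17): 19·(17−12)=95≡17 → r
w(22): 19·(22−12)=190≡8 → i
w(22): 19·(22−12)=190≡8 → i
h(7): 19·(7−12)=-95≡9 → j
u(20): 19·(20−12)=152≡22 → w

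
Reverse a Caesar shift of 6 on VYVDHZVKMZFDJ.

V(21): 21−6=15 → P
Y(24): 24−6=18 → S
V(21): 21−6=15 → P
D(3): 3−6=-3≡23 → X
H(7): 7−6=1 → B
Z(25): 25−6=19 → T
V(21): 21−6=15 → P
K(10): 10−6=4 → E
M(12): 12−6=6 → G
Z(25): 25−6=19 → T
F(5): 5−6=-1≡25 → Z
D(3): 3−6=-3≡23 → X
J(9): 9−6=3 → D

PSPXBTPEGTZXD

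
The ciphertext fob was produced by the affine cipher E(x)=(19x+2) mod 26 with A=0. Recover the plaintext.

hcp

The inverse of 19 mod 26 is 11, since 19·11=209≡1. Apply D(y)=11·(y−2) mod 26:
f(5): 11·(5−2)=33≡7 → h
o(14): 11·(14−2)=132≡2 → c
b(1): 11·(1−2)=-11≡15 → p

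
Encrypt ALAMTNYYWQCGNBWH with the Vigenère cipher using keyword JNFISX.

Repeat the key across the message: JNFISXJNFISXJNFI
A(0)+J(9): 9 → J
L(11)+N(13): 24 → Y
A(0)+F(5): 5 → F
M(12)+I(8): 20 → U
T(19)+S(18): 37≡11 → L
N(13)+X(23): 36≡10 → K
Y(24)+J(9): 33≡7 → H
Y(24)+N(13): 37≡11 → L
W(22)+F(5): 27≡1 → B
Q(16)+I(8): 24 → Y
C(2)+S(18): 20 → U
G(6)+X(23): 29≡3 → D
N(13)+J(9): 22 → W
B(1)+N(13): 14 → O
W(22)+F(5): 27≡1 → B
H(7)+I(8): 15 → P

JYFULKHLBYUDWOBP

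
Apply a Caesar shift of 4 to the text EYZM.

ICDQ

E(4): 4+4=8 → I
Y(24): 24+4=28≡2 → C
Z(25): 25+4=29≡3 → D
M(12): 12+4=16 → Q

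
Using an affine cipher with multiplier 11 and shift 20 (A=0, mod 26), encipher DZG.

BJI

D(3): 11·3+20=53≡1 → B
Z(25): 11·25+20=295≡9 → J
G(6): 11·6+20=86≡8 → I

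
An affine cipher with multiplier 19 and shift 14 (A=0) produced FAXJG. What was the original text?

FCVXQ

The inverse of 19 mod 26 is 11, since 19·11=209≡1. Apply D(y)=11·(y−14) mod 26:
F(5): 11·(5−14)=-99≡5 → F
A(0): 11·(0−14)=-154≡2 → C
X(23): 11·(23−14)=99≡21 → V
J(9): 11·(9−14)=-55≡23 → X
G(6): 11·(6−14)=-88≡16 → Q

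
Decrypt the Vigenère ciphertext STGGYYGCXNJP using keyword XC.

Repeat the key across the ciphertext: XCXCXCXCXCXC
S(18)−X(23): -5≡21 → V
T(19)−C(2): 17 → R
G(6)−X(23): -17≡9 → J
G(6)−C(2): 4 → E
Y(24)−X(23): 1 → B
Y(24)−C(2): 22 → W
G(6)−X(23): -17≡9 → J
C(2)−C(2): 0 → A
X(23)−X(23): 0 → A
N(13)−C(2): 11 → L
J(9)−X(23): -14≡12 → M
P(15)−C(2): 13 → N

VRJEBWJAALMN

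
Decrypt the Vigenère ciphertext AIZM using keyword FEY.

Repeat the key across the ciphertext: FEYF
A(0)−F(5): -5≡21 → V
I(8)−E(4): 4 → E
Z(25)−Y(24): 1 → B
M(12)−F(5): 7 → H

VEBH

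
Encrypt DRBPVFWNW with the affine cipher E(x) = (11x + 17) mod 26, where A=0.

D(3): 11·3+17=50≡24 → Y
R(17): 11·17+17=204≡22 → W
B(1): 11·1+17=28≡2 → C
P(15): 11·15+17=182≡0 → A
V(21): 11·21+17=248≡14 → O
F(5): 11·5+17=72≡20 → U
W(22): 11·22+17=259≡25 → Z
N(13): 11·13+17=160≡4 → E
W(22): 11·22+17=259≡25 → Z

YWCAOUZEZ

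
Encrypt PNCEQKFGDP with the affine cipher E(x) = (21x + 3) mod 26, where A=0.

P(15): 21·15+3=318≡6 → G
N(13): 21·13+3=276≡16 → Q
C(2): 21·2+3=45≡19 → T
E(4): 21·4+3=87≡9 → J
Q(16): 21·16+3=339≡1 → B
K(10): 21·10+3=213≡5 → F
F(5): 21·5+3=108≡4 → E
G(6): 21·6+3=129≡25 → Z
D(3): 21·3+3=66≡14 → O
P(15): 21·15+3=318≡6 → G

GQTJBFEZOG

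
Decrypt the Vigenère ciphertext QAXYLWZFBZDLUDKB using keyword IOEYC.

Repeat the key across the ciphertext: IOEYCIOEYCIOEYCI
Q(16)−I(8): 8 → I
A(0)−O(14): -14≡12 → M
X(23)−E(4): 19 → T
Y(24)−Y(24): 0 → A
L(11)−C(2): 9 → J
W(22)−I(8): 14 → O
Z(25)−O(14): 11 → L
F(5)−E(4): 1 → B
B(1)−Y(24): -23≡3 → D
Z(25)−C(2): 23 → X
D(3)−I(8): -5≡21 → V
L(11)−O(14): -3≡23 → X
U(20)−E(4): 16 → Q
D(3)−Y(24): -21≡5 → F
K(10)−C(2): 8 → I
B(1)−I(8): -7≡19 → T

IMTAJOLBDXVXQFIT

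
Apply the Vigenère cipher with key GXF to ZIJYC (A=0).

Repeat the key across the message: GXFGX
Z(25)+G(6): 31≡5 → F
I(8)+X(23): 31≡5 → F
J(9)+F(5): 14 → O
Y(24)+G(6): 30≡4 → E
C(2)+X(23): 25 → Z

FFOEZ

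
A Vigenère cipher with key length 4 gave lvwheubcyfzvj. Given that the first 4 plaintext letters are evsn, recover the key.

Subtract each crib letter from the matching ciphertext letter (mod 26):
l(11)−e(4)=7 → h
v(21)−v(21)=0 → a
w(22)−s(18)=4 → e
h(7)−n(13)=-6≡20 → u

haeu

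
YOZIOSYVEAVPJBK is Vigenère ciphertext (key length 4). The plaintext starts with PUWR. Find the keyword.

Subtract each crib letter from the matching ciphertext letter (mod 26):
Y(24)−P(15)=9 → J
O(14)−U(20)=-6≡20 → U
Z(25)−W(22)=3 → D
I(8)−R(17)=-9≡17 → R

JUDR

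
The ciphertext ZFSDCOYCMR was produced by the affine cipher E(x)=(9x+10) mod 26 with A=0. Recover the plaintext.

TLYFCMQCGV

The inverse of 9 mod 26 is 3, since 9·3=27≡1. Apply D(y)=3·(y−10) mod 26:
Z(25): 3·(25−10)=45≡19 → T
F(5): 3·(5−10)=-15≡11 → L
S(18): 3·(18−10)=24 → Y
D(3): 3·(3−10)=-21≡5 → F
C(2): 3·(2−10)=-24≡2 → C
O(14): 3·(14−10)=12 → M
Y(24): 3·(24−10)=42≡16 → Q
C(2): 3·(2−10)=-24≡2 → C
M(12): 3·(12−10)=6 → G
R(17): 3·(17−10)=21 → V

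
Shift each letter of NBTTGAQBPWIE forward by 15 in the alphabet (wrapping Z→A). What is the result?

CQIIVPFQELXT

N(13): 13+15=28≡2 → C
B(1): 1+15=16 → Q
T(19): 19+15=34≡8 → I
T(19): 19+15=34≡8 → I
G(6): 6+15=21 → V
A(0): 0+15=15 → P
Q(16): 16+15=31≡5 → F
B(1): 1+15=16 → Q
P(15): 15+15=30≡4 → E
W(22): 22+15=37≡11 → L
I(8): 8+15=23 → X
E(4): 4+15=19 → T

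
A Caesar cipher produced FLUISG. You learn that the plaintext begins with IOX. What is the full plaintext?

From the crib: F(5)−I(8)=-3≡23, so the shift is 23.
Subtract 23 from each ciphertext letter:
F(5): 5−23=-18≡8 → I
L(11): 11−23=-12≡14 → O
U(20): 20−23=-3≡23 → X
I(8): 8−23=-15≡11 → L
S(18): 18−23=-5≡21 → V
G(6): 6−23=-17≡9 → J

IOXLVJ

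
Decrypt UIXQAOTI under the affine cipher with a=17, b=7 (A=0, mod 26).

The inverse of 17 mod 26 is 23, since 17·23=391≡1. Apply D(y)=23·(y−7) mod 26:
U(20): 23·(20−7)=299≡13 → N
I(8): 23·(8−7)=23 → X
X(23): 23·(23−7)=368≡4 → E
Q(16): 23·(16−7)=207≡25 → Z
A(0): 23·(0−7)=-161≡21 → V
O(14): 23·(14−7)=161≡5 → F
T(19): 23·(19−7)=276≡16 → Q
I(8): 23·(8−7)=23 → X

NXEZVFQX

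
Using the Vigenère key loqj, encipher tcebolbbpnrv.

Repeat the key across the message: loqjloqjloqj
t(19)+l(11): 30≡4 → e
c(2)+o(14): 16 → q
e(4)+q(16): 20 → u
b(1)+j(9): 10 → k
o(14)+l(11): 25 → z
l(11)+o(14): 25 → z
b(1)+q(16): 17 → r
b(1)+j(9): 10 → k
p(15)+l(11): 26≡0 → a
n(13)+o(14): 27≡1 → b
r(17)+q(16): 33≡7 → h
v(21)+j(9): 30≡4 → e

equkzzrkabhe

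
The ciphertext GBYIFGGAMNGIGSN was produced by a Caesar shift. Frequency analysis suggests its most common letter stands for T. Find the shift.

The most frequent ciphertext letter is G (appears 5 times).
G is position 6; T is position 19.
Shift = -13≡13.

13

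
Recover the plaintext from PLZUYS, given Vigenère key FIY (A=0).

Repeat the key across the ciphertext: FIYFIY
P(15)−F(5): 10 → K
L(11)−I(8): 3 → D
Z(25)−Y(24): 1 → B
U(20)−F(5): 15 → P
Y(24)−I(8): 16 → Q
S(18)−Y(24): -6≡20 → U

KDBPQU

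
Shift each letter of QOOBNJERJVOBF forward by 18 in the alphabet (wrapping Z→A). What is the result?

IGGTFBWJBNGTX

Q(16): 16+18=34≡8 → I
O(14): 14+18=32≡6 → G
O(14): 14+18=32≡6 → G
B(1): 1+18=19 → T
N(13): 13+18=31≡5 → F
J(9): 9+18=27≡1 → B
E(4): 4+18=22 → W
R(17): 17+18=35≡9 → J
J(9): 9+18=27≡1 → B
V(21): 21+18=39≡13 → N
O(14): 14+18=32≡6 → G
B(1): 1+18=19 → T
F(5): 5+18=23 → X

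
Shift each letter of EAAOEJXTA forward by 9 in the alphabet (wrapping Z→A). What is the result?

NJJXNSGCJ

E(4): 4+9=13 → N
A(0): 0+9=9 → J
A(0): 0+9=9 → J
O(14): 14+9=23 → X
E(4): 4+9=13 → N
J(9): 9+9=18 → S
X(23): 23+9=32≡6 → G
T(19): 19+9=28≡2 → C
A(0): 0+9=9 → J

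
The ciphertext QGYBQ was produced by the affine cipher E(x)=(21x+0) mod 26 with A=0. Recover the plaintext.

CEQFC

The inverse of 21 mod 26 is 5, since 21·5=105≡1. Apply D(y)=5·(y−0) mod 26:
Q(16): 5·(16−0)=80≡2 → C
G(6): 5·(6−0)=30≡4 → E
Y(24): 5·(24−0)=120≡16 → Q
B(1): 5·(1−0)=5 → F
Q(16): 5·(16−0)=80≡2 → C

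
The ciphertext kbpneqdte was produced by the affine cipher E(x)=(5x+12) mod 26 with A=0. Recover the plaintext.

kdlvogtro

The inverse of 5 mod 26 is 21, since 5·21=105≡1. Apply D(y)=21·(y−12) mod 26:
k(10): 21·(10−12)=-42≡10 → k
b(1): 21·(1−12)=-231≡3 → d
p(15): 21·(15−12)=63≡11 → l
n(13): 21·(13−12)=21 → v
e(4): 21·(4−12)=-168≡14 → o
q(16): 21·(16−12)=84≡6 → g
d(3): 21·(3−12)=-189≡19 → t
t(19): 21·(19−12)=147≡17 → r
e(4): 21·(4−12)=-168≡14 → o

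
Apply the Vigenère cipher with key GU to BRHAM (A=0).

Repeat the key across the message: GUGUG
B(1)+G(6): 7 → H
R(17)+U(20): 37≡11 → L
H(7)+G(6): 13 → N
A(0)+U(20): 20 → U
M(12)+G(6): 18 → S

HLNUS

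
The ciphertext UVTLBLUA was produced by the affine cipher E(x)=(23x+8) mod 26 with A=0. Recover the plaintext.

The inverse of 23 mod 26 is 17, since 23·17=391≡1. Apply D(y)=17·(y−8) mod 26:
U(20): 17·(20−8)=204≡22 → W
V(21): 17·(21−8)=221≡13 → N
T(19): 17·(19−8)=187≡5 → F
L(11): 17·(11−8)=51≡25 → Z
B(1): 17·(1−8)=-119≡11 → L
L(11): 17·(11−8)=51≡25 → Z
U(20): 17·(20−8)=204≡22 → W
A(0): 17·(0−8)=-136≡20 → U

WNFZLZWU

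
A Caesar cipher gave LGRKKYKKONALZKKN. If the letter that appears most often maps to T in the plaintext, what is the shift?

17

The most frequent ciphertext letter is K (appears 6 times).
K is position 10; T is position 19.
Shift = -9≡17.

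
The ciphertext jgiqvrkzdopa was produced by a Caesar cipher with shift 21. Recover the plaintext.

j(9): 9−21=-12≡14 → o
g(6): 6−21=-15≡11 → l
i(8): 8−21=-13≡13 → n
q(16): 16−21=-5≡21 → v
v(21): 21−21=0 → a
r(17): 17−21=-4≡22 → w
k(10): 10−21=-11≡15 → p
z(25): 25−21=4 → e
d(3): 3−21=-18≡8 → i
o(14): 14−21=-7≡19 → t
p(15): 15−21=-6≡20 → u
a(0): 0−21=-21≡5 → f

olnvawpeituf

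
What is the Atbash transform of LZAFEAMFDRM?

OAZUVZNUWIN

L(11) → O(14)
Z(25) → A(0)
A(0) → Z(25)
F(5) → U(20)
E(4) → V(21)
A(0) → Z(25)
M(12) → N(13)
F(5) → U(20)
D(3) → W(22)
R(17) → I(8)
M(12) → N(13)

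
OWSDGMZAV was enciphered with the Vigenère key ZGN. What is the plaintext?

PQFEAZAUI

Repeat the key across the ciphertext: ZGNZGNZGN
O(14)−Z(25): -11≡15 → P
W(22)−G(6): 16 → Q
S(18)−N(13): 5 → F
D(3)−Z(25): -22≡4 → E
G(6)−G(6): 0 → A
M(12)−N(13): -1≡25 → Z
Z(25)−Z(25): 0 → A
A(0)−G(6): -6≡20 → U
V(21)−N(13): 8 → I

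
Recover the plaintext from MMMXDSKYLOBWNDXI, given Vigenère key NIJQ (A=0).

ZEDHQKBIYGSGAVOS

Repeat the key across the ciphertext: NIJQNIJQNIJQNIJQ
M(12)−N(13): -1≡25 → Z
M(12)−I(8): 4 → E
M(12)−J(9): 3 → D
X(23)−Q(16): 7 → H
D(3)−N(13): -10≡16 → Q
S(18)−I(8): 10 → K
K(10)−J(9): 1 → B
Y(24)−Q(16): 8 → I
L(11)−N(13): -2≡24 → Y
O(14)−I(8): 6 → G
B(1)−J(9): -8≡18 → S
W(22)−Q(16): 6 → G
N(13)−N(13): 0 → A
D(3)−I(8): -5≡21 → V
X(23)−J(9): 14 → O
I(8)−Q(16): -8≡18 → S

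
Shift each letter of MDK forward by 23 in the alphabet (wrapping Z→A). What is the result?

JAH

M(12): 12+23=35≡9 → J
D(3): 3+23=26≡0 → A
K(10): 10+23=33≡7 → H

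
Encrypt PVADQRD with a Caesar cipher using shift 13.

CINQDEQ

P(15): 15+13=28≡2 → C
V(21): 21+13=34≡8 → I
A(0): 0+13=13 → N
D(3): 3+13=16 → Q
Q(16): 16+13=29≡3 → D
R(17): 17+13=30≡4 → E
D(3): 3+13=16 → Q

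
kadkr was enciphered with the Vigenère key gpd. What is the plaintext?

elaec

Repeat the key across the ciphertext: gpdgp
k(10)−g(6): 4 → e
a(0)−p(15): -15≡11 → l
d(3)−d(3): 0 → a
k(10)−g(6): 4 → e
r(17)−p(15): 2 → c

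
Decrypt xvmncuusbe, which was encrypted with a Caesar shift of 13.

x(23): 23−13=10 → k
v(21): 21−13=8 → i
m(12): 12−13=-1≡25 → z
n(13): 13−13=0 → a
c(2): 2−13=-11≡15 → p
u(20): 20−13=7 → h
u(20): 20−13=7 → h
s(18): 18−13=5 → f
b(1): 1−13=-12≡14 → o
e(4): 4−13=-9≡17 → r

kizaphhfor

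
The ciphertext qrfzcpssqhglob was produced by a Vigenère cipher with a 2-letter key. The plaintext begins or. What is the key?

Subtract each crib letter from the matching ciphertext letter (mod 26):
q(16)−o(14)=2 → c
r(17)−r(17)=0 → a

ca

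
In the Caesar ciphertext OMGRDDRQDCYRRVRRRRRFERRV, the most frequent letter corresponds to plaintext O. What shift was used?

The most frequent ciphertext letter is R (appears 11 times).
R is position 17; O is position 14.
Shift = 3.

3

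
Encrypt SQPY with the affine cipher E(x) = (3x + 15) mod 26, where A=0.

S(18): 3·18+15=69≡17 → R
Q(16): 3·16+15=63≡11 → L
P(15): 3·15+15=60≡8 → I
Y(24): 3·24+15=87≡9 → J

RLIJ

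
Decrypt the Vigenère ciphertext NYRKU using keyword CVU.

Repeat the key across the ciphertext: CVUCV
N(13)−C(2): 11 → L
Y(24)−V(21): 3 → D
R(17)−U(20): -3≡23 → X
K(10)−C(2): 8 → I
U(20)−V(21): -1≡25 → Z

LDXIZ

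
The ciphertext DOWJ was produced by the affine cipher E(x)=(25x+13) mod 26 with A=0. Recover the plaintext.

The inverse of 25 mod 26 is 25, since 25·25=625≡1. Apply D(y)=25·(y−13) mod 26:
D(3): 25·(3−13)=-250≡10 → K
O(14): 25·(14−13)=25 → Z
W(22): 25·(22−13)=225≡17 → R
J(9): 25·(9−13)=-100≡4 → E

KZRE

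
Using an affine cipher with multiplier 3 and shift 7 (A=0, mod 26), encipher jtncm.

j(9): 3·9+7=34≡8 → i
t(19): 3·19+7=64≡12 → m
n(13): 3·13+7=46≡20 → u
c(2): 3·2+7=13 → n
m(12): 3·12+7=43≡17 → r

imunr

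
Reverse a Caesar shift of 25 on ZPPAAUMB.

Z(25): 25−25=0 → A
P(15): 15−25=-10≡16 → Q
P(15): 15−25=-10≡16 → Q
A(0): 0−25=-25≡1 → B
A(0): 0−25=-25≡1 → B
U(20): 20−25=-5≡21 → V
M(12): 12−25=-13≡13 → N
B(1): 1−25=-24≡2 → C

AQQBBVNC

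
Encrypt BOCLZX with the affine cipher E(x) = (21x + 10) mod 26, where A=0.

B(1): 21·1+10=31≡5 → F
O(14): 21·14+10=304≡18 → S
C(2): 21·2+10=52≡0 → A
L(11): 21·11+10=241≡7 → H
Z(25): 21·25+10=535≡15 → P
X(23): 21·23+10=493≡25 → Z

FSAHPZ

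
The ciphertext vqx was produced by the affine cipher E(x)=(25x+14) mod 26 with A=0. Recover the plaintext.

tyr

The inverse of 25 mod 26 is 25, since 25·25=625≡1. Apply D(y)=25·(y−14) mod 26:
v(21): 25·(21−14)=175≡19 → t
q(16): 25·(16−14)=50≡24 → y
x(23): 25·(23−14)=225≡17 → r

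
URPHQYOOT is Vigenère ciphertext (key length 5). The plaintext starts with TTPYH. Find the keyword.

BYAJJ

Subtract each crib letter from the matching ciphertext letter (mod 26):
U(20)−T(19)=1 → B
R(17)−T(19)=-2≡24 → Y
P(15)−P(15)=0 → A
H(7)−Y(24)=-17≡9 → J
Q(16)−H(7)=9 → J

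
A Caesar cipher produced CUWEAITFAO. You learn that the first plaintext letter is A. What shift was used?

2

From the crib: C(2)−A(0)=2, so the shift is 2.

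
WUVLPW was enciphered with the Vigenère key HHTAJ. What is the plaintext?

Repeat the key across the ciphertext: HHTAJH
W(22)−H(7): 15 → P
U(20)−H(7): 13 → N
V(21)−T(19): 2 → C
L(11)−A(0): 11 → L
P(15)−J(9): 6 → G
W(22)−H(7): 15 → P

PNCLGP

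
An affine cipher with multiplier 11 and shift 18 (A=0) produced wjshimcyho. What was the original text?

The inverse of 11 mod 26 is 19, since 11·19=209≡1. Apply D(y)=19·(y−18) mod 26:
w(22): 19·(22−18)=76≡24 → y
j(9): 19·(9−18)=-171≡11 → l
s(18): 19·(18−18)=0 → a
h(7): 19·(7−18)=-209≡25 → z
i(8): 19·(8−18)=-190≡18 → s
m(12): 19·(12−18)=-114≡16 → q
c(2): 19·(2−18)=-304≡8 → i
y(24): 19·(24−18)=114≡10 → k
h(7): 19·(7−18)=-209≡25 → z
o(14): 19·(14−18)=-76≡2 → c

ylazsqikzc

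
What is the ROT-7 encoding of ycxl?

y(24): 24+7=31≡5 → f
c(2): 2+7=9 → j
x(23): 23+7=30≡4 → e
l(11): 11+7=18 → s

fjes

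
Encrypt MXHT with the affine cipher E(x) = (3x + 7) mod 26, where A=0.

M(12): 3·12+7=43≡17 → R
X(23): 3·23+7=76≡24 → Y
H(7): 3·7+7=28≡2 → C
T(19): 3·19+7=64≡12 → M

RYCM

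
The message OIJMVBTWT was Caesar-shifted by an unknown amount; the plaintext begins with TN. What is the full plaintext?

From the crib: O(14)−T(19)=-5≡21, so the shift is 21.
Subtract 21 from each ciphertext letter:
O(14): 14−21=-7≡19 → T
I(8): 8−21=-13≡13 → N
J(9): 9−21=-12≡14 → O
M(12): 12−21=-9≡17 → R
V(21): 21−21=0 → A
B(1): 1−21=-20≡6 → G
T(19): 19−21=-2≡24 → Y
W(22): 22−21=1 → B
T(19): 19−21=-2≡24 → Y

TNORAGYBY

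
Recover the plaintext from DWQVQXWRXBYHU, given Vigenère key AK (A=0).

Repeat the key across the ciphertext: AKAKAKAKAKAKA
D(3)−A(0): 3 → D
W(22)−K(10): 12 → M
Q(16)−A(0): 16 → Q
V(21)−K(10): 11 → L
Q(16)−A(0): 16 → Q
X(23)−K(10): 13 → N
W(22)−A(0): 22 → W
R(17)−K(10): 7 → H
X(23)−A(0): 23 → X
B(1)−K(10): -9≡17 → R
Y(24)−A(0): 24 → Y
H(7)−K(10): -3≡23 → X
U(20)−A(0): 20 → U

DMQLQNWHXRYXU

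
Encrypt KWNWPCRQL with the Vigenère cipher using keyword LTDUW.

VPQQLNKTF

Repeat the key across the message: LTDUWLTDU
K(10)+L(11): 21 → V
W(22)+T(19): 41≡15 → P
N(13)+D(3): 16 → Q
W(22)+U(20): 42≡16 → Q
P(15)+W(22): 37≡11 → L
C(2)+L(11): 13 → N
R(17)+T(19): 36≡10 → K
Q(16)+D(3): 19 → T
L(11)+U(20): 31≡5 → F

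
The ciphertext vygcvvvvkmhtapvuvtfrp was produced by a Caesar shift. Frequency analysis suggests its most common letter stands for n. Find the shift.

8

The most frequent ciphertext letter is v (appears 7 times).
v is position 21; n is position 13.
Shift = 8.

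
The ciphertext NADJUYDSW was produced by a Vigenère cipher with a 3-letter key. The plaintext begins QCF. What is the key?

XYY

Subtract each crib letter from the matching ciphertext letter (mod 26):
N(13)−Q(16)=-3≡23 → X
A(0)−C(2)=-2≡24 → Y
D(3)−F(5)=-2≡24 → Y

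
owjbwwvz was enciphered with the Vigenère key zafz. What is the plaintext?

Repeat the key across the ciphertext: zafzzafz
o(14)−z(25): -11≡15 → p
w(22)−a(0): 22 → w
j(9)−f(5): 4 → e
b(1)−z(25): -24≡2 → c
w(22)−z(25): -3≡23 → x
w(22)−a(0): 22 → w
v(21)−f(5): 16 → q
z(25)−z(25): 0 → a

pwecxwqa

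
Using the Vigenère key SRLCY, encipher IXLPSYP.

Repeat the key across the message: SRLCYSR
I(8)+S(18): 26≡0 → A
X(23)+R(17): 40≡14 → O
L(11)+L(11): 22 → W
P(15)+C(2): 17 → R
S(18)+Y(24): 42≡16 → Q
Y(24)+S(18): 42≡16 → Q
P(15)+R(17): 32≡6 → G

AOWRQQG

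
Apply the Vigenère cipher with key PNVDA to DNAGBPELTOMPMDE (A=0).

SAVJBERGWOBCHGE

Repeat the key across the message: PNVDAPNVDAPNVDA
D(3)+P(15): 18 → S
N(13)+N(13): 26≡0 → A
A(0)+V(21): 21 → V
G(6)+D(3): 9 → J
B(1)+A(0): 1 → B
P(15)+P(15): 30≡4 → E
E(4)+N(13): 17 → R
L(11)+V(21): 32≡6 → G
T(19)+D(3): 22 → W
O(14)+A(0): 14 → O
M(12)+P(15): 27≡1 → B
P(15)+N(13): 28≡2 → C
M(12)+V(21): 33≡7 → H
D(3)+D(3): 6 → G
E(4)+A(0): 4 → E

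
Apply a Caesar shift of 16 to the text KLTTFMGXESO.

K(10): 10+16=26≡0 → A
L(11): 11+16=27≡1 → B
T(19): 19+16=35≡9 → J
T(19): 19+16=35≡9 → J
F(5): 5+16=21 → V
M(12): 12+16=28≡2 → C
G(6): 6+16=22 → W
X(23): 23+16=39≡13 → N
E(4): 4+16=20 → U
S(18): 18+16=34≡8 → I
O(14): 14+16=30≡4 → E

ABJJVCWNUIE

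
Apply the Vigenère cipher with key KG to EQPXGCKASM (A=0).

Repeat the key across the message: KGKGKGKGKG
E(4)+K(10): 14 → O
Q(16)+G(6): 22 → W
P(15)+K(10): 25 → Z
X(23)+G(6): 29≡3 → D
G(6)+K(10): 16 → Q
C(2)+G(6): 8 → I
K(10)+K(10): 20 → U
A(0)+G(6): 6 → G
S(18)+K(10): 28≡2 → C
M(12)+G(6): 18 → S

OWZDQIUGCS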